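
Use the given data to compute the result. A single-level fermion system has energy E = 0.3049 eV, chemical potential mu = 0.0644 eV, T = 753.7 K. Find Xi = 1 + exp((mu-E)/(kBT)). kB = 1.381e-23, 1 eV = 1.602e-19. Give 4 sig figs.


Step 1: (mu - E) = 0.0644 - 0.3049 = -0.2405 eV
Step 2: x = (mu-E)*eV/(kB*T) = -0.2405*1.602e-19/(1.381e-23*753.7) = -3.702
Step 3: exp(x) = 0.02468
Step 4: Xi = 1 + 0.02468 = 1.025

1.025


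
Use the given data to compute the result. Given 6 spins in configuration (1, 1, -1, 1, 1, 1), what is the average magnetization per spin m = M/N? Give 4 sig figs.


Step 1: Count up spins (+1): 5, down spins (-1): 1
Step 2: Total magnetization M = 5 - 1 = 4
Step 3: m = M/N = 4/6 = 0.6667

0.6667


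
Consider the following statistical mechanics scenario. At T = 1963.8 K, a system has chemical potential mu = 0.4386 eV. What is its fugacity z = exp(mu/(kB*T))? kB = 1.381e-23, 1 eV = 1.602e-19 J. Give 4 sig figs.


Step 1: Convert mu to Joules: 0.4386*1.602e-19 = 7.026e-20 J
Step 2: kB*T = 1.381e-23*1963.8 = 2.712e-20 J
Step 3: mu/(kB*T) = 2.591
Step 4: z = exp(2.591) = 13.34

13.34


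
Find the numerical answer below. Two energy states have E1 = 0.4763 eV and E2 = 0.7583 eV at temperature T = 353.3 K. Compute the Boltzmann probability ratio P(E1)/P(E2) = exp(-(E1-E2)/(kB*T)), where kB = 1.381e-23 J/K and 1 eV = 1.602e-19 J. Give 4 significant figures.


Step 1: Compute energy difference dE = E1 - E2 = 0.4763 - 0.7583 = -0.282 eV
Step 2: Convert to Joules: dE_J = -0.282 * 1.602e-19 = -4.518e-20 J
Step 3: Compute exponent = -dE_J / (kB * T) = -(-4.518e-20) / (1.381e-23 * 353.3) = 9.259
Step 4: P(E1)/P(E2) = exp(9.259) = 1.05e+04

1.05e+04


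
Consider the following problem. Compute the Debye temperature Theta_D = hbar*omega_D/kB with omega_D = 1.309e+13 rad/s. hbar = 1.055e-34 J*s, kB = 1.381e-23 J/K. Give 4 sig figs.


Step 1: hbar*omega_D = 1.055e-34 * 1.309e+13 = 1.381e-21 J
Step 2: Theta_D = 1.381e-21 / 1.381e-23
Step 3: Theta_D = 100 K

100


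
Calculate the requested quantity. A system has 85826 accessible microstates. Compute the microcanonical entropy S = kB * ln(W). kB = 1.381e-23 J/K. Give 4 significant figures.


Step 1: ln(W) = ln(85826) = 11.36
Step 2: S = kB * ln(W) = 1.381e-23 * 11.36
Step 3: S = 1.569e-22 J/K

1.569e-22


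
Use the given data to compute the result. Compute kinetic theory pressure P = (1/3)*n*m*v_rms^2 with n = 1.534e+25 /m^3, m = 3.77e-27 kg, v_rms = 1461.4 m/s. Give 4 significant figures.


Step 1: v_rms^2 = 1461.4^2 = 2.136e+06
Step 2: n*m = 1.534e+25*3.77e-27 = 0.05783
Step 3: P = (1/3)*0.05783*2.136e+06 = 4.117e+04 Pa

4.117e+04


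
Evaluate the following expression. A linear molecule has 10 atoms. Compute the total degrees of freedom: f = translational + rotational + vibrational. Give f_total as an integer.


Step 1: Translational DOF = 3
Step 2: Rotational DOF (linear) = 2
Step 3: Vibrational DOF = 3*10 - 5 = 25
Step 4: Total = 3 + 2 + 25 = 30

30


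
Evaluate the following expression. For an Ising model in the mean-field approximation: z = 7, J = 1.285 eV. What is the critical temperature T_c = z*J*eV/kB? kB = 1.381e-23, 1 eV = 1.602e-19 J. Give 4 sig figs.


Step 1: z*J = 7*1.285 = 8.995 eV
Step 2: Convert to Joules: 8.995*1.602e-19 = 1.441e-18 J
Step 3: T_c = 1.441e-18 / 1.381e-23 = 1.043e+05 K

1.043e+05


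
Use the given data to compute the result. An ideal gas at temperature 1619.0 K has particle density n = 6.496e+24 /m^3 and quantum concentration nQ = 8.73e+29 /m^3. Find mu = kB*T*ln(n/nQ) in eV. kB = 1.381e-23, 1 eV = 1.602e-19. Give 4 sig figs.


Step 1: n/nQ = 6.496e+24/8.73e+29 = 7.441e-06
Step 2: ln(n/nQ) = -11.81
Step 3: mu = kB*T*ln(n/nQ) = 2.236e-20*-11.81 = -2.64e-19 J
Step 4: Convert to eV: -2.64e-19/1.602e-19 = -1.648 eV

-1.648


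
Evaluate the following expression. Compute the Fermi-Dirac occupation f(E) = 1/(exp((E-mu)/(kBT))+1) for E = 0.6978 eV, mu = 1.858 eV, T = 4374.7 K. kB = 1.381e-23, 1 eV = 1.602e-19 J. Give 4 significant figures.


Step 1: (E - mu) = 0.6978 - 1.858 = -1.16 eV
Step 2: Convert: (E-mu)*eV = -1.859e-19 J
Step 3: x = (E-mu)*eV/(kB*T) = -3.076
Step 4: f = 1/(exp(-3.076)+1) = 0.9559

0.9559


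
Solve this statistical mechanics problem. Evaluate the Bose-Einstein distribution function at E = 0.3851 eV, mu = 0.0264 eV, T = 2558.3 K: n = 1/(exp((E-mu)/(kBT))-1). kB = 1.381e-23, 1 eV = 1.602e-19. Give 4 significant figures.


Step 1: (E - mu) = 0.3587 eV
Step 2: x = (E-mu)*eV/(kB*T) = 0.3587*1.602e-19/(1.381e-23*2558.3) = 1.626
Step 3: exp(x) = 5.086
Step 4: n = 1/(exp(x)-1) = 0.2447

0.2447


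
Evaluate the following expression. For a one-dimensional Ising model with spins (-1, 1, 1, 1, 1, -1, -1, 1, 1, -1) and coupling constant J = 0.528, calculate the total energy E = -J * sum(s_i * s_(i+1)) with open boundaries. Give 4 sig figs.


Step 1: Nearest-neighbor products: -1, 1, 1, 1, -1, 1, -1, 1, -1
Step 2: Sum of products = 1
Step 3: E = -0.528 * 1 = -0.528

-0.528


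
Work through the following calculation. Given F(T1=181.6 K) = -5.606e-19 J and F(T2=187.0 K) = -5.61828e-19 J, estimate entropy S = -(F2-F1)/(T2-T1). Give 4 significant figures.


Step 1: dF = F2 - F1 = -5.61828e-19 - (-5.606e-19) = -1.228e-21 J
Step 2: dT = T2 - T1 = 187.0 - 181.6 = 5.4 K
Step 3: S = -dF/dT = -(-1.228e-21)/5.4 = 2.274e-22 J/K

2.274e-22


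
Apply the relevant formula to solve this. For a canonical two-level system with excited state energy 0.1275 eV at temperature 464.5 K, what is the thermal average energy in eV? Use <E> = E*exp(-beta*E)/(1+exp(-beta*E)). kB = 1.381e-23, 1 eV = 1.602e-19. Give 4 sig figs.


Step 1: beta*E = 0.1275*1.602e-19/(1.381e-23*464.5) = 3.184
Step 2: exp(-beta*E) = 0.04141
Step 3: <E> = 0.1275*0.04141/(1+0.04141) = 0.00507 eV

0.00507


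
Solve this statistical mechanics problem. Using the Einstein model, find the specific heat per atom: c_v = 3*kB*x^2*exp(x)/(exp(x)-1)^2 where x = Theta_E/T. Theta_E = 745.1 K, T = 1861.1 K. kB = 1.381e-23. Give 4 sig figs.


Step 1: x = Theta_E/T = 745.1/1861.1 = 0.4004
Step 2: x^2 = 0.1603
Step 3: exp(x) = 1.492
Step 4: c_v = 3*1.381e-23*0.1603*1.492/(1.492-1)^2 = 4.088e-23

4.088e-23


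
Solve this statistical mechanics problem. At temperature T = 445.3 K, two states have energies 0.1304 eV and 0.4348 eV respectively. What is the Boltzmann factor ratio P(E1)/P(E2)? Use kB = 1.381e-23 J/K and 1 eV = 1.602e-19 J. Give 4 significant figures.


Step 1: Compute energy difference dE = E1 - E2 = 0.1304 - 0.4348 = -0.3044 eV
Step 2: Convert to Joules: dE_J = -0.3044 * 1.602e-19 = -4.876e-20 J
Step 3: Compute exponent = -dE_J / (kB * T) = -(-4.876e-20) / (1.381e-23 * 445.3) = 7.93
Step 4: P(E1)/P(E2) = exp(7.93) = 2779

2779


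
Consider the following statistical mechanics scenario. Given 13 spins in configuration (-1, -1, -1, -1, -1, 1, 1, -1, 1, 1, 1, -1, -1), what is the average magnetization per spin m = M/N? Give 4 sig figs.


Step 1: Count up spins (+1): 5, down spins (-1): 8
Step 2: Total magnetization M = 5 - 8 = -3
Step 3: m = M/N = -3/13 = -0.2308

-0.2308


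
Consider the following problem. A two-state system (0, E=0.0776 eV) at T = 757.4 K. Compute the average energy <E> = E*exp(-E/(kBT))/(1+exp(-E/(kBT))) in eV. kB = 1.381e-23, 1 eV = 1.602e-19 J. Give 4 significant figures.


Step 1: beta*E = 0.0776*1.602e-19/(1.381e-23*757.4) = 1.189
Step 2: exp(-beta*E) = 0.3047
Step 3: <E> = 0.0776*0.3047/(1+0.3047) = 0.01812 eV

0.01812


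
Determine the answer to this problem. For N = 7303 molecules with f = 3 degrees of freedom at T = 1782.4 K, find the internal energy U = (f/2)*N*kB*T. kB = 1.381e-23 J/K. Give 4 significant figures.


Step 1: f/2 = 3/2 = 1.5
Step 2: N*kB*T = 7303*1.381e-23*1782.4 = 1.798e-16
Step 3: U = 1.5 * 1.798e-16 = 2.696e-16 J

2.696e-16


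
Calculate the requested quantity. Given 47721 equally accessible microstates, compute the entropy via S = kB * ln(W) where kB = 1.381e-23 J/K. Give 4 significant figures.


Step 1: ln(W) = ln(47721) = 10.77
Step 2: S = kB * ln(W) = 1.381e-23 * 10.77
Step 3: S = 1.488e-22 J/K

1.488e-22


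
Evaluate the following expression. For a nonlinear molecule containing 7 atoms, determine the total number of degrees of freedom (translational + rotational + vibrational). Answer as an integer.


Step 1: Translational DOF = 3
Step 2: Rotational DOF (nonlinear) = 3
Step 3: Vibrational DOF = 3*7 - 6 = 15
Step 4: Total = 3 + 3 + 15 = 21

21


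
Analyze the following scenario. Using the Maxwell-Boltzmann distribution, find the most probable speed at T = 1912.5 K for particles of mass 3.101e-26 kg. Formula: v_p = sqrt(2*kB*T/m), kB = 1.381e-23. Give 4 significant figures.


Step 1: Numerator = 2*kB*T = 2*1.381e-23*1912.5 = 5.282e-20
Step 2: Ratio = 5.282e-20 / 3.101e-26 = 1.703e+06
Step 3: v_p = sqrt(1.703e+06) = 1305 m/s

1305


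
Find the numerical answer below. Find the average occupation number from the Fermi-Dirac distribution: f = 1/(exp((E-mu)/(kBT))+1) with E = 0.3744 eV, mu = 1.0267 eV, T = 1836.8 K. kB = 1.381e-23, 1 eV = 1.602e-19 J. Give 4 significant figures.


Step 1: (E - mu) = 0.3744 - 1.0267 = -0.6523 eV
Step 2: Convert: (E-mu)*eV = -1.045e-19 J
Step 3: x = (E-mu)*eV/(kB*T) = -4.12
Step 4: f = 1/(exp(-4.12)+1) = 0.984

0.984


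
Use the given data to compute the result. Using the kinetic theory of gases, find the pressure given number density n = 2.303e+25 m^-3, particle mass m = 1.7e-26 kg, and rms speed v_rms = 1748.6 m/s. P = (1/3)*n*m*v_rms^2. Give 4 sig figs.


Step 1: v_rms^2 = 1748.6^2 = 3.058e+06
Step 2: n*m = 2.303e+25*1.7e-26 = 0.3915
Step 3: P = (1/3)*0.3915*3.058e+06 = 3.99e+05 Pa

3.99e+05


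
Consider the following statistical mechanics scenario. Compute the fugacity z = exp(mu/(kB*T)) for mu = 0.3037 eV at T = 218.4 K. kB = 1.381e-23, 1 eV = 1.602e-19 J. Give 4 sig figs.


Step 1: Convert mu to Joules: 0.3037*1.602e-19 = 4.865e-20 J
Step 2: kB*T = 1.381e-23*218.4 = 3.016e-21 J
Step 3: mu/(kB*T) = 16.13
Step 4: z = exp(16.13) = 1.013e+07

1.013e+07


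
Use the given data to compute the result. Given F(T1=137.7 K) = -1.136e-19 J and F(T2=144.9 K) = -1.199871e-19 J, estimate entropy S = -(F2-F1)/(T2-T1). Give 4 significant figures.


Step 1: dF = F2 - F1 = -1.199871e-19 - (-1.136e-19) = -6.3871e-21 J
Step 2: dT = T2 - T1 = 144.9 - 137.7 = 7.2 K
Step 3: S = -dF/dT = -(-6.3871e-21)/7.2 = 8.871e-22 J/K

8.871e-22


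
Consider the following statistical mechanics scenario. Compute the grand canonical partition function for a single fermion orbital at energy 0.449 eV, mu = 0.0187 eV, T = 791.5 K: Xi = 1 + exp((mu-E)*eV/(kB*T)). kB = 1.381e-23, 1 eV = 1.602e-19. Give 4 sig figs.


Step 1: (mu - E) = 0.0187 - 0.449 = -0.4303 eV
Step 2: x = (mu-E)*eV/(kB*T) = -0.4303*1.602e-19/(1.381e-23*791.5) = -6.307
Step 3: exp(x) = 0.001824
Step 4: Xi = 1 + 0.001824 = 1.002

1.002


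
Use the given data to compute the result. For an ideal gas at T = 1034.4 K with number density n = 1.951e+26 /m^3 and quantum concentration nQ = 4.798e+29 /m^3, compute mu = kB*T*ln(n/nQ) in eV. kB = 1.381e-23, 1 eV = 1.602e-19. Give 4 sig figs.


Step 1: n/nQ = 1.951e+26/4.798e+29 = 0.0004066
Step 2: ln(n/nQ) = -7.808
Step 3: mu = kB*T*ln(n/nQ) = 1.429e-20*-7.808 = -1.115e-19 J
Step 4: Convert to eV: -1.115e-19/1.602e-19 = -0.6962 eV

-0.6962


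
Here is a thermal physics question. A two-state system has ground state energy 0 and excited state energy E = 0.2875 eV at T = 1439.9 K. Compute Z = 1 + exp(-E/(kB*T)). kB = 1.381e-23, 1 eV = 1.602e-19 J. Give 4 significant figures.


Step 1: Compute beta*E = E*eV/(kB*T) = 0.2875*1.602e-19/(1.381e-23*1439.9) = 2.316
Step 2: exp(-beta*E) = exp(-2.316) = 0.09865
Step 3: Z = 1 + 0.09865 = 1.099

1.099


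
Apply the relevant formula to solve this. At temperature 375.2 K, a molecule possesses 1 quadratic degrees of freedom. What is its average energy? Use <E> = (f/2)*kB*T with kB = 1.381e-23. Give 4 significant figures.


Step 1: f/2 = 1/2 = 0.5
Step 2: kB*T = 1.381e-23 * 375.2 = 5.182e-21
Step 3: <E> = 0.5 * 5.182e-21 = 2.591e-21 J

2.591e-21


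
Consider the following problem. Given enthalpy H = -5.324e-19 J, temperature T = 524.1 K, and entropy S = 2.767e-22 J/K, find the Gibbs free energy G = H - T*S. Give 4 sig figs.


Step 1: T*S = 524.1 * 2.767e-22 = 1.45e-19 J
Step 2: G = H - T*S = -5.324e-19 - 1.45e-19
Step 3: G = -6.774e-19 J

-6.774e-19


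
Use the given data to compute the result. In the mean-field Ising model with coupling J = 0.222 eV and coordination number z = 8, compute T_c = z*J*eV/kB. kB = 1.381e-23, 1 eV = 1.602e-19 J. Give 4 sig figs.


Step 1: z*J = 8*0.222 = 1.776 eV
Step 2: Convert to Joules: 1.776*1.602e-19 = 2.845e-19 J
Step 3: T_c = 2.845e-19 / 1.381e-23 = 2.06e+04 K

2.06e+04


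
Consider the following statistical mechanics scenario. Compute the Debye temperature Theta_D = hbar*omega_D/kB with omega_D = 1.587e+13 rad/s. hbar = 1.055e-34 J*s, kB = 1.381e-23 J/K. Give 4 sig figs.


Step 1: hbar*omega_D = 1.055e-34 * 1.587e+13 = 1.674e-21 J
Step 2: Theta_D = 1.674e-21 / 1.381e-23
Step 3: Theta_D = 121.2 K

121.2


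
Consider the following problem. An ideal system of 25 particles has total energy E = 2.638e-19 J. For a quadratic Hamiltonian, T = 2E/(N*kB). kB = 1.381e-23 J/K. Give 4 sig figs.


Step 1: Numerator = 2*E = 2*2.638e-19 = 5.276e-19 J
Step 2: Denominator = N*kB = 25*1.381e-23 = 3.452e-22
Step 3: T = 5.276e-19 / 3.452e-22 = 1528 K

1528


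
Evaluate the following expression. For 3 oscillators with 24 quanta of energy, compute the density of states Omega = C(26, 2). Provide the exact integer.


Step 1: Use binomial coefficient C(26, 2)
Step 2: Numerator = 26! / 24!
Step 3: Denominator = 2!
Step 4: Omega = 325

325


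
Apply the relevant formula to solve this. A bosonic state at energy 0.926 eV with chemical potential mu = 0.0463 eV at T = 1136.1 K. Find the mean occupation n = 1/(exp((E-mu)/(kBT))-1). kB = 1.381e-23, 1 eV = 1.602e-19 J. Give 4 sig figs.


Step 1: (E - mu) = 0.8797 eV
Step 2: x = (E-mu)*eV/(kB*T) = 0.8797*1.602e-19/(1.381e-23*1136.1) = 8.982
Step 3: exp(x) = 7961
Step 4: n = 1/(exp(x)-1) = 0.0001256

0.0001256


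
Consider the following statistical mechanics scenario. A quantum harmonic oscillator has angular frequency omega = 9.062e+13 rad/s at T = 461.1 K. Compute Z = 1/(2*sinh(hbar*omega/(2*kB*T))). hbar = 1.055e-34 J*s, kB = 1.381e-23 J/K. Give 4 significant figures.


Step 1: Compute x = hbar*omega/(kB*T) = 1.055e-34*9.062e+13/(1.381e-23*461.1) = 1.501
Step 2: x/2 = 0.7507
Step 3: sinh(x/2) = 0.8232
Step 4: Z = 1/(2*0.8232) = 0.6074

0.6074


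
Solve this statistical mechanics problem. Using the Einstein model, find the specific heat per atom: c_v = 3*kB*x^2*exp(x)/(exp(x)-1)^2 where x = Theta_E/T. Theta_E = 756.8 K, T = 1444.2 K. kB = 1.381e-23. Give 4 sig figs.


Step 1: x = Theta_E/T = 756.8/1444.2 = 0.524
Step 2: x^2 = 0.2746
Step 3: exp(x) = 1.689
Step 4: c_v = 3*1.381e-23*0.2746*1.689/(1.689-1)^2 = 4.049e-23

4.049e-23


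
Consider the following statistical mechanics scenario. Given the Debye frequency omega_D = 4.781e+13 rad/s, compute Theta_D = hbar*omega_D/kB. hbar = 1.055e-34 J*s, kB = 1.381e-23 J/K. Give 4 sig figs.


Step 1: hbar*omega_D = 1.055e-34 * 4.781e+13 = 5.044e-21 J
Step 2: Theta_D = 5.044e-21 / 1.381e-23
Step 3: Theta_D = 365.2 K

365.2


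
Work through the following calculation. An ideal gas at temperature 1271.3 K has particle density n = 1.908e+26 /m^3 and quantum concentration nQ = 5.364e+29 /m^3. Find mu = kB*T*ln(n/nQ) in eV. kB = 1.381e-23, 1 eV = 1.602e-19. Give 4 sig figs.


Step 1: n/nQ = 1.908e+26/5.364e+29 = 0.0003557
Step 2: ln(n/nQ) = -7.941
Step 3: mu = kB*T*ln(n/nQ) = 1.756e-20*-7.941 = -1.394e-19 J
Step 4: Convert to eV: -1.394e-19/1.602e-19 = -0.8703 eV

-0.8703


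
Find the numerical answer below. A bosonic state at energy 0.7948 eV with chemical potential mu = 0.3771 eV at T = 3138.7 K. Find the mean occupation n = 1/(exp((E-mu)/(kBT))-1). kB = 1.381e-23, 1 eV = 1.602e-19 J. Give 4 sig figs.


Step 1: (E - mu) = 0.4177 eV
Step 2: x = (E-mu)*eV/(kB*T) = 0.4177*1.602e-19/(1.381e-23*3138.7) = 1.544
Step 3: exp(x) = 4.682
Step 4: n = 1/(exp(x)-1) = 0.2716

0.2716


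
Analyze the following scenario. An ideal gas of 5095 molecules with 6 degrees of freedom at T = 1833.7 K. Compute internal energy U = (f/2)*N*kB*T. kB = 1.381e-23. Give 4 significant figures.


Step 1: f/2 = 6/2 = 3.0
Step 2: N*kB*T = 5095*1.381e-23*1833.7 = 1.29e-16
Step 3: U = 3.0 * 1.29e-16 = 3.871e-16 J

3.871e-16


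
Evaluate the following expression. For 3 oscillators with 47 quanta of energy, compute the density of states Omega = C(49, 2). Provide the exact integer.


Step 1: Use binomial coefficient C(49, 2)
Step 2: Numerator = 49! / 47!
Step 3: Denominator = 2!
Step 4: Omega = 1176

1176


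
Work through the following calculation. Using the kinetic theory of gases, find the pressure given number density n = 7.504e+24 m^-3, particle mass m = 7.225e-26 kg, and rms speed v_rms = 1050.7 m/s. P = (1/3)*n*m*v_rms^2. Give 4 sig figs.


Step 1: v_rms^2 = 1050.7^2 = 1.104e+06
Step 2: n*m = 7.504e+24*7.225e-26 = 0.5422
Step 3: P = (1/3)*0.5422*1.104e+06 = 1.995e+05 Pa

1.995e+05


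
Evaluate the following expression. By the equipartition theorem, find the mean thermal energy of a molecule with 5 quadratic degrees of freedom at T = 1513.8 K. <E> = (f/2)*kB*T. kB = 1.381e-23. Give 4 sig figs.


Step 1: f/2 = 5/2 = 2.5
Step 2: kB*T = 1.381e-23 * 1513.8 = 2.091e-20
Step 3: <E> = 2.5 * 2.091e-20 = 5.226e-20 J

5.226e-20


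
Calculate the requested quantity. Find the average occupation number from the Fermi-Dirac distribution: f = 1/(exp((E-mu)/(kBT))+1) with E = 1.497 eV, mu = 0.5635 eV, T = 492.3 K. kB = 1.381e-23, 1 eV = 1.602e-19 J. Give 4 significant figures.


Step 1: (E - mu) = 1.497 - 0.5635 = 0.9335 eV
Step 2: Convert: (E-mu)*eV = 1.495e-19 J
Step 3: x = (E-mu)*eV/(kB*T) = 22
Step 4: f = 1/(exp(22)+1) = 2.799e-10

2.799e-10


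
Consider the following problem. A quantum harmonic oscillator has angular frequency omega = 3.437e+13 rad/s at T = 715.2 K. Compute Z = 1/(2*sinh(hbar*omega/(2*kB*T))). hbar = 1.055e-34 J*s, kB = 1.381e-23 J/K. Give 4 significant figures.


Step 1: Compute x = hbar*omega/(kB*T) = 1.055e-34*3.437e+13/(1.381e-23*715.2) = 0.3671
Step 2: x/2 = 0.1836
Step 3: sinh(x/2) = 0.1846
Step 4: Z = 1/(2*0.1846) = 2.709

2.709


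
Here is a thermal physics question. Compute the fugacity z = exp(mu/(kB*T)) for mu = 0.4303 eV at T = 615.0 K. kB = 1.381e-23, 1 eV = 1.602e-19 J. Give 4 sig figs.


Step 1: Convert mu to Joules: 0.4303*1.602e-19 = 6.893e-20 J
Step 2: kB*T = 1.381e-23*615.0 = 8.493e-21 J
Step 3: mu/(kB*T) = 8.116
Step 4: z = exp(8.116) = 3349

3349


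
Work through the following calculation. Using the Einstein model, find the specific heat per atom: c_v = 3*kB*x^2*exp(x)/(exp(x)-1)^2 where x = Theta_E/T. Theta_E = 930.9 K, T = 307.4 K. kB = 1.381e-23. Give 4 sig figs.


Step 1: x = Theta_E/T = 930.9/307.4 = 3.028
Step 2: x^2 = 9.171
Step 3: exp(x) = 20.66
Step 4: c_v = 3*1.381e-23*9.171*20.66/(20.66-1)^2 = 2.031e-23

2.031e-23


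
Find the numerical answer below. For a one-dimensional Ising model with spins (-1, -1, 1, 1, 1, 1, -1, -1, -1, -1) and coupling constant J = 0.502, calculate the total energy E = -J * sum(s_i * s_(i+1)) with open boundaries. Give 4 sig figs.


Step 1: Nearest-neighbor products: 1, -1, 1, 1, 1, -1, 1, 1, 1
Step 2: Sum of products = 5
Step 3: E = -0.502 * 5 = -2.51

-2.51


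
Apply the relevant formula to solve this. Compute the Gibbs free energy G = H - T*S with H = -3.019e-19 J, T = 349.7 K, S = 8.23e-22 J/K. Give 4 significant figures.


Step 1: T*S = 349.7 * 8.23e-22 = 2.878e-19 J
Step 2: G = H - T*S = -3.019e-19 - 2.878e-19
Step 3: G = -5.897e-19 J

-5.897e-19


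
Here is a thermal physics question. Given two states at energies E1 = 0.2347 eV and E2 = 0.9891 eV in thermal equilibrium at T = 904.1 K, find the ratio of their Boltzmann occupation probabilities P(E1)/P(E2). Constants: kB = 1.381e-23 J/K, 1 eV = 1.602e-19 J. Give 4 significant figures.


Step 1: Compute energy difference dE = E1 - E2 = 0.2347 - 0.9891 = -0.7544 eV
Step 2: Convert to Joules: dE_J = -0.7544 * 1.602e-19 = -1.209e-19 J
Step 3: Compute exponent = -dE_J / (kB * T) = -(-1.209e-19) / (1.381e-23 * 904.1) = 9.68
Step 4: P(E1)/P(E2) = exp(9.68) = 1.599e+04

1.599e+04


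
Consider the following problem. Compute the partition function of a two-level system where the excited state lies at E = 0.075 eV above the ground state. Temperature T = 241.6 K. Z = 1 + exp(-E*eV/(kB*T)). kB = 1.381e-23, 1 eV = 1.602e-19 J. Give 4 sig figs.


Step 1: Compute beta*E = E*eV/(kB*T) = 0.075*1.602e-19/(1.381e-23*241.6) = 3.601
Step 2: exp(-beta*E) = exp(-3.601) = 0.02729
Step 3: Z = 1 + 0.02729 = 1.027

1.027


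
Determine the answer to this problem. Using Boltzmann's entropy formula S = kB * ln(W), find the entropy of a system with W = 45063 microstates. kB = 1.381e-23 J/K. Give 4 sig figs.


Step 1: ln(W) = ln(45063) = 10.72
Step 2: S = kB * ln(W) = 1.381e-23 * 10.72
Step 3: S = 1.48e-22 J/K

1.48e-22


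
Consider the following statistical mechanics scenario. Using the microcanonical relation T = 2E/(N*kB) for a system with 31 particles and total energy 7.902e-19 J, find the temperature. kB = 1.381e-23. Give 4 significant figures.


Step 1: Numerator = 2*E = 2*7.902e-19 = 1.58e-18 J
Step 2: Denominator = N*kB = 31*1.381e-23 = 4.281e-22
Step 3: T = 1.58e-18 / 4.281e-22 = 3692 K

3692


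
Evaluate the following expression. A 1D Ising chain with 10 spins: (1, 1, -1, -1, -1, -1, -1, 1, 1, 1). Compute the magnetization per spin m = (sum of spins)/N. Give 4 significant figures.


Step 1: Count up spins (+1): 5, down spins (-1): 5
Step 2: Total magnetization M = 5 - 5 = 0
Step 3: m = M/N = 0/10 = 0

0


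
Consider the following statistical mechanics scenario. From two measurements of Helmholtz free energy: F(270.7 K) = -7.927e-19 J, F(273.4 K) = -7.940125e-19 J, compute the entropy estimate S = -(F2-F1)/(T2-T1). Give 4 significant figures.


Step 1: dF = F2 - F1 = -7.940125e-19 - (-7.927e-19) = -1.3125e-21 J
Step 2: dT = T2 - T1 = 273.4 - 270.7 = 2.7 K
Step 3: S = -dF/dT = -(-1.3125e-21)/2.7 = 4.861e-22 J/K

4.861e-22


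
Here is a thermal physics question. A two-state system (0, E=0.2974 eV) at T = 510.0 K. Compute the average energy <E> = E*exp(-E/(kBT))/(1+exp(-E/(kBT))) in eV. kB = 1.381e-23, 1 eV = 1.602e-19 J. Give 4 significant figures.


Step 1: beta*E = 0.2974*1.602e-19/(1.381e-23*510.0) = 6.765
Step 2: exp(-beta*E) = 0.001154
Step 3: <E> = 0.2974*0.001154/(1+0.001154) = 0.0003428 eV

0.0003428


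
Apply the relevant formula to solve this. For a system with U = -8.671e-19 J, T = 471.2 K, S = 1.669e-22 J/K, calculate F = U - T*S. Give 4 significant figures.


Step 1: T*S = 471.2 * 1.669e-22 = 7.864e-20 J
Step 2: F = U - T*S = -8.671e-19 - 7.864e-20
Step 3: F = -9.457e-19 J

-9.457e-19


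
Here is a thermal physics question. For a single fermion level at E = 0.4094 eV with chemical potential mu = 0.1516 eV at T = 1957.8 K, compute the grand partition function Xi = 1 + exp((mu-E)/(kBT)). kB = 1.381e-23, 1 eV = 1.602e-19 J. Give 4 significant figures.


Step 1: (mu - E) = 0.1516 - 0.4094 = -0.2578 eV
Step 2: x = (mu-E)*eV/(kB*T) = -0.2578*1.602e-19/(1.381e-23*1957.8) = -1.528
Step 3: exp(x) = 0.2171
Step 4: Xi = 1 + 0.2171 = 1.217

1.217


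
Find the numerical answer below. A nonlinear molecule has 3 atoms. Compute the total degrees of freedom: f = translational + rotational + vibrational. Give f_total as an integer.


Step 1: Translational DOF = 3
Step 2: Rotational DOF (nonlinear) = 3
Step 3: Vibrational DOF = 3*3 - 6 = 3
Step 4: Total = 3 + 3 + 3 = 9

9


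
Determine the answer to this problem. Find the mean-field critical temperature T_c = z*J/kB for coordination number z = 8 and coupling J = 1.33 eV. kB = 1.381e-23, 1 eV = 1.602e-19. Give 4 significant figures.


Step 1: z*J = 8*1.33 = 10.64 eV
Step 2: Convert to Joules: 10.64*1.602e-19 = 1.705e-18 J
Step 3: T_c = 1.705e-18 / 1.381e-23 = 1.234e+05 K

1.234e+05


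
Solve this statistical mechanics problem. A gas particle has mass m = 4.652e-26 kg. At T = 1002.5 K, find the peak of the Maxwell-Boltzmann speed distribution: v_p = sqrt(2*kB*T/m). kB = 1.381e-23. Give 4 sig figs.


Step 1: Numerator = 2*kB*T = 2*1.381e-23*1002.5 = 2.769e-20
Step 2: Ratio = 2.769e-20 / 4.652e-26 = 5.952e+05
Step 3: v_p = sqrt(5.952e+05) = 771.5 m/s

771.5


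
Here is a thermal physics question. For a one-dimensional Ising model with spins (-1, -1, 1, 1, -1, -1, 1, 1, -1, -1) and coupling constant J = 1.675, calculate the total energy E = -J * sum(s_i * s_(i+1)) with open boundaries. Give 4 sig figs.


Step 1: Nearest-neighbor products: 1, -1, 1, -1, 1, -1, 1, -1, 1
Step 2: Sum of products = 1
Step 3: E = -1.675 * 1 = -1.675

-1.675


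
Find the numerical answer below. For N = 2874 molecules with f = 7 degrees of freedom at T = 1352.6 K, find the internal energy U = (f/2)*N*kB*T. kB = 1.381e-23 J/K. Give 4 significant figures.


Step 1: f/2 = 7/2 = 3.5
Step 2: N*kB*T = 2874*1.381e-23*1352.6 = 5.368e-17
Step 3: U = 3.5 * 5.368e-17 = 1.879e-16 J

1.879e-16


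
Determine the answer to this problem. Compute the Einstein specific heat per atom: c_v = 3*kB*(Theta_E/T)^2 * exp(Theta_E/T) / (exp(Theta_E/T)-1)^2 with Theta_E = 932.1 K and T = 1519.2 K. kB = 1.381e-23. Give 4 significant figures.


Step 1: x = Theta_E/T = 932.1/1519.2 = 0.6135
Step 2: x^2 = 0.3764
Step 3: exp(x) = 1.847
Step 4: c_v = 3*1.381e-23*0.3764*1.847/(1.847-1)^2 = 4.015e-23

4.015e-23


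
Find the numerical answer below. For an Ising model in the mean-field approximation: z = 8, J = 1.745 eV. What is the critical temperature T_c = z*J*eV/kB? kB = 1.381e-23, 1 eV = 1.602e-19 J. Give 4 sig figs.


Step 1: z*J = 8*1.745 = 13.96 eV
Step 2: Convert to Joules: 13.96*1.602e-19 = 2.236e-18 J
Step 3: T_c = 2.236e-18 / 1.381e-23 = 1.619e+05 K

1.619e+05


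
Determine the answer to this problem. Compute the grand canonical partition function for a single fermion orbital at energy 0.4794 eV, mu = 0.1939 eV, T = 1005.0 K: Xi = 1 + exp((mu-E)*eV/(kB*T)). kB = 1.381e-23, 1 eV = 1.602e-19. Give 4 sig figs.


Step 1: (mu - E) = 0.1939 - 0.4794 = -0.2855 eV
Step 2: x = (mu-E)*eV/(kB*T) = -0.2855*1.602e-19/(1.381e-23*1005.0) = -3.295
Step 3: exp(x) = 0.03705
Step 4: Xi = 1 + 0.03705 = 1.037

1.037


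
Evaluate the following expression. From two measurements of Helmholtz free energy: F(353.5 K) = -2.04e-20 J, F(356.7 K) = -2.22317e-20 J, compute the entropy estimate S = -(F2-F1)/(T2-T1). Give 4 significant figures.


Step 1: dF = F2 - F1 = -2.22317e-20 - (-2.04e-20) = -1.8317e-21 J
Step 2: dT = T2 - T1 = 356.7 - 353.5 = 3.2 K
Step 3: S = -dF/dT = -(-1.8317e-21)/3.2 = 5.724e-22 J/K

5.724e-22


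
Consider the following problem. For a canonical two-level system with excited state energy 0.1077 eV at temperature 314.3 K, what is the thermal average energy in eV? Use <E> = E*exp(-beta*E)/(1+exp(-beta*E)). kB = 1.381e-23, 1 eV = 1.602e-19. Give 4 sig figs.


Step 1: beta*E = 0.1077*1.602e-19/(1.381e-23*314.3) = 3.975
Step 2: exp(-beta*E) = 0.01878
Step 3: <E> = 0.1077*0.01878/(1+0.01878) = 0.001985 eV

0.001985


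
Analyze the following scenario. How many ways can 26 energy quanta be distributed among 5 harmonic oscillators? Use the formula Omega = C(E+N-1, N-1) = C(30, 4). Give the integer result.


Step 1: Use binomial coefficient C(30, 4)
Step 2: Numerator = 30! / 26!
Step 3: Denominator = 4!
Step 4: Omega = 27405

27405


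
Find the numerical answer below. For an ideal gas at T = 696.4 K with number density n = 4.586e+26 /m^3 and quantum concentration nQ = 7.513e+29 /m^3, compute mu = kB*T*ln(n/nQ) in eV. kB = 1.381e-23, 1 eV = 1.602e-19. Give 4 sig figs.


Step 1: n/nQ = 4.586e+26/7.513e+29 = 0.0006104
Step 2: ln(n/nQ) = -7.401
Step 3: mu = kB*T*ln(n/nQ) = 9.617e-21*-7.401 = -7.118e-20 J
Step 4: Convert to eV: -7.118e-20/1.602e-19 = -0.4443 eV

-0.4443


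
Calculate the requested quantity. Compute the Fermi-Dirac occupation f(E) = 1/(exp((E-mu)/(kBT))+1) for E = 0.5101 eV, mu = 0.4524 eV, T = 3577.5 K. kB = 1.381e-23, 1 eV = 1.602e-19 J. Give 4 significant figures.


Step 1: (E - mu) = 0.5101 - 0.4524 = 0.0577 eV
Step 2: Convert: (E-mu)*eV = 9.244e-21 J
Step 3: x = (E-mu)*eV/(kB*T) = 0.1871
Step 4: f = 1/(exp(0.1871)+1) = 0.4534

0.4534


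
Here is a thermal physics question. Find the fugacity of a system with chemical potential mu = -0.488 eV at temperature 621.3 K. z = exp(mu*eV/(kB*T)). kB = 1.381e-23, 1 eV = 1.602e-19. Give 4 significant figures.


Step 1: Convert mu to Joules: -0.488*1.602e-19 = -7.818e-20 J
Step 2: kB*T = 1.381e-23*621.3 = 8.58e-21 J
Step 3: mu/(kB*T) = -9.111
Step 4: z = exp(-9.111) = 0.0001104

0.0001104


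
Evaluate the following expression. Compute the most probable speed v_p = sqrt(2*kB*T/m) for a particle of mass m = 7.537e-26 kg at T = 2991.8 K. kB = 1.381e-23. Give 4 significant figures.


Step 1: Numerator = 2*kB*T = 2*1.381e-23*2991.8 = 8.263e-20
Step 2: Ratio = 8.263e-20 / 7.537e-26 = 1.096e+06
Step 3: v_p = sqrt(1.096e+06) = 1047 m/s

1047


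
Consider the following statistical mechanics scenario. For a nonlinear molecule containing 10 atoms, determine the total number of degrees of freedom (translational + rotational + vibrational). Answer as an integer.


Step 1: Translational DOF = 3
Step 2: Rotational DOF (nonlinear) = 3
Step 3: Vibrational DOF = 3*10 - 6 = 24
Step 4: Total = 3 + 3 + 24 = 30

30


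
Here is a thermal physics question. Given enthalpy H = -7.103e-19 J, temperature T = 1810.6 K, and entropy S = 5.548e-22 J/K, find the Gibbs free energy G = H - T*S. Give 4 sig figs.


Step 1: T*S = 1810.6 * 5.548e-22 = 1.005e-18 J
Step 2: G = H - T*S = -7.103e-19 - 1.005e-18
Step 3: G = -1.715e-18 J

-1.715e-18


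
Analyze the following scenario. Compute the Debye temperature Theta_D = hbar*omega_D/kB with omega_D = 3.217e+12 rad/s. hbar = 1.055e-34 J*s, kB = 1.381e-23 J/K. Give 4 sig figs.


Step 1: hbar*omega_D = 1.055e-34 * 3.217e+12 = 3.394e-22 J
Step 2: Theta_D = 3.394e-22 / 1.381e-23
Step 3: Theta_D = 24.58 K

24.58


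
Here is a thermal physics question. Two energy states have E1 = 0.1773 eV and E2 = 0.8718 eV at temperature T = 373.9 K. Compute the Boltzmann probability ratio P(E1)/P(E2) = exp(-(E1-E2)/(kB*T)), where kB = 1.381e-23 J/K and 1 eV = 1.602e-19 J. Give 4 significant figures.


Step 1: Compute energy difference dE = E1 - E2 = 0.1773 - 0.8718 = -0.6945 eV
Step 2: Convert to Joules: dE_J = -0.6945 * 1.602e-19 = -1.113e-19 J
Step 3: Compute exponent = -dE_J / (kB * T) = -(-1.113e-19) / (1.381e-23 * 373.9) = 21.55
Step 4: P(E1)/P(E2) = exp(21.55) = 2.279e+09

2.279e+09


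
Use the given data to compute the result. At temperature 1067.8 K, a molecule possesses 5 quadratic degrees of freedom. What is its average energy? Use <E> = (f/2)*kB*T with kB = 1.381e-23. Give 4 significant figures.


Step 1: f/2 = 5/2 = 2.5
Step 2: kB*T = 1.381e-23 * 1067.8 = 1.475e-20
Step 3: <E> = 2.5 * 1.475e-20 = 3.687e-20 J

3.687e-20


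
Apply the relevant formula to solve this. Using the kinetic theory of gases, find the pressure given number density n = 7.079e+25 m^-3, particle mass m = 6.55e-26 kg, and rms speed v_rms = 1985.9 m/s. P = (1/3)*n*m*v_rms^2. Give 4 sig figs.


Step 1: v_rms^2 = 1985.9^2 = 3.944e+06
Step 2: n*m = 7.079e+25*6.55e-26 = 4.637
Step 3: P = (1/3)*4.637*3.944e+06 = 6.095e+06 Pa

6.095e+06


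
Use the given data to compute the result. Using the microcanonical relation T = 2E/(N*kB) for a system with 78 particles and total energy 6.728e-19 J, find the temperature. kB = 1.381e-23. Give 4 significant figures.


Step 1: Numerator = 2*E = 2*6.728e-19 = 1.346e-18 J
Step 2: Denominator = N*kB = 78*1.381e-23 = 1.077e-21
Step 3: T = 1.346e-18 / 1.077e-21 = 1249 K

1249


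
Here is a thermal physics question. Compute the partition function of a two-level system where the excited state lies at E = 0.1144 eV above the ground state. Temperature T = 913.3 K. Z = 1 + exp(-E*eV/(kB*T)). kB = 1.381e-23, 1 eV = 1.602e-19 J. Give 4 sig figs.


Step 1: Compute beta*E = E*eV/(kB*T) = 0.1144*1.602e-19/(1.381e-23*913.3) = 1.453
Step 2: exp(-beta*E) = exp(-1.453) = 0.2339
Step 3: Z = 1 + 0.2339 = 1.234

1.234


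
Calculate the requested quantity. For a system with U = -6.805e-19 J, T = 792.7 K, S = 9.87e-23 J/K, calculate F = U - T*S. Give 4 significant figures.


Step 1: T*S = 792.7 * 9.87e-23 = 7.824e-20 J
Step 2: F = U - T*S = -6.805e-19 - 7.824e-20
Step 3: F = -7.587e-19 J

-7.587e-19


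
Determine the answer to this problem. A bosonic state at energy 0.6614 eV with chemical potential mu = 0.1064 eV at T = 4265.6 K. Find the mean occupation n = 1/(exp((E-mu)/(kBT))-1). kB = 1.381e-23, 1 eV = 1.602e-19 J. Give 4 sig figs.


Step 1: (E - mu) = 0.555 eV
Step 2: x = (E-mu)*eV/(kB*T) = 0.555*1.602e-19/(1.381e-23*4265.6) = 1.509
Step 3: exp(x) = 4.524
Step 4: n = 1/(exp(x)-1) = 0.2838

0.2838


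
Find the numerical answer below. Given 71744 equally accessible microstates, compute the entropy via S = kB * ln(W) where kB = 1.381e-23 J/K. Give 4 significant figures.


Step 1: ln(W) = ln(71744) = 11.18
Step 2: S = kB * ln(W) = 1.381e-23 * 11.18
Step 3: S = 1.544e-22 J/K

1.544e-22


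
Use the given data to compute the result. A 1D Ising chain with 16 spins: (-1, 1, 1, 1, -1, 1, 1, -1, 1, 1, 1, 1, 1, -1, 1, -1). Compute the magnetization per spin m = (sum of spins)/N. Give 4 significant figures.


Step 1: Count up spins (+1): 11, down spins (-1): 5
Step 2: Total magnetization M = 11 - 5 = 6
Step 3: m = M/N = 6/16 = 0.375

0.375


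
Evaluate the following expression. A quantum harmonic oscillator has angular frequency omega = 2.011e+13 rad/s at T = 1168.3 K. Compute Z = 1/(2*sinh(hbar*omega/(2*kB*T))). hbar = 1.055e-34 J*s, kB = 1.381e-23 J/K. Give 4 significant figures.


Step 1: Compute x = hbar*omega/(kB*T) = 1.055e-34*2.011e+13/(1.381e-23*1168.3) = 0.1315
Step 2: x/2 = 0.06575
Step 3: sinh(x/2) = 0.0658
Step 4: Z = 1/(2*0.0658) = 7.599

7.599


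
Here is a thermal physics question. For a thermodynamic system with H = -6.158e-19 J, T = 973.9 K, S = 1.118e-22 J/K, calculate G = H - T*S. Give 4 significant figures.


Step 1: T*S = 973.9 * 1.118e-22 = 1.089e-19 J
Step 2: G = H - T*S = -6.158e-19 - 1.089e-19
Step 3: G = -7.247e-19 J

-7.247e-19


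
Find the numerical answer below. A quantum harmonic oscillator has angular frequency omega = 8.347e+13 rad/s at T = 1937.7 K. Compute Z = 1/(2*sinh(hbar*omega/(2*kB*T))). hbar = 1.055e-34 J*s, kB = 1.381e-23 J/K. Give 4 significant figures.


Step 1: Compute x = hbar*omega/(kB*T) = 1.055e-34*8.347e+13/(1.381e-23*1937.7) = 0.3291
Step 2: x/2 = 0.1645
Step 3: sinh(x/2) = 0.1653
Step 4: Z = 1/(2*0.1653) = 3.025

3.025


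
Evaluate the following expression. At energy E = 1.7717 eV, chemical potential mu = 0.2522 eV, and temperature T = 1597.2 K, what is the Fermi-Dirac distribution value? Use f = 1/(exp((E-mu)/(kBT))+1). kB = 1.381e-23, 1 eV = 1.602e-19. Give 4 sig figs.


Step 1: (E - mu) = 1.7717 - 0.2522 = 1.52 eV
Step 2: Convert: (E-mu)*eV = 2.434e-19 J
Step 3: x = (E-mu)*eV/(kB*T) = 11.04
Step 4: f = 1/(exp(11.04)+1) = 1.611e-05

1.611e-05


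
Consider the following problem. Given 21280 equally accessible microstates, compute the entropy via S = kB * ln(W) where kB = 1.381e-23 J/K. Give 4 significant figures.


Step 1: ln(W) = ln(21280) = 9.966
Step 2: S = kB * ln(W) = 1.381e-23 * 9.966
Step 3: S = 1.376e-22 J/K

1.376e-22


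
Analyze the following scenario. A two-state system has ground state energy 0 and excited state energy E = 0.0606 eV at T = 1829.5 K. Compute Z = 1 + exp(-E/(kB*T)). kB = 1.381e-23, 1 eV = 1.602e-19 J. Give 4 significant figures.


Step 1: Compute beta*E = E*eV/(kB*T) = 0.0606*1.602e-19/(1.381e-23*1829.5) = 0.3842
Step 2: exp(-beta*E) = exp(-0.3842) = 0.681
Step 3: Z = 1 + 0.681 = 1.681

1.681


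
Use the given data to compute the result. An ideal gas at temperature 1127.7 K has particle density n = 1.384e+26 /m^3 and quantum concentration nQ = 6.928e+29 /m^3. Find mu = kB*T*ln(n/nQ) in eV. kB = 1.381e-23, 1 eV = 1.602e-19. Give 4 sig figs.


Step 1: n/nQ = 1.384e+26/6.928e+29 = 0.0001998
Step 2: ln(n/nQ) = -8.518
Step 3: mu = kB*T*ln(n/nQ) = 1.557e-20*-8.518 = -1.327e-19 J
Step 4: Convert to eV: -1.327e-19/1.602e-19 = -0.8281 eV

-0.8281


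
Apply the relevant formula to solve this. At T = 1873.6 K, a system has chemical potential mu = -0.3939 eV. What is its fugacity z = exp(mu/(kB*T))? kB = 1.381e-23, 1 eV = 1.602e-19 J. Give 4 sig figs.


Step 1: Convert mu to Joules: -0.3939*1.602e-19 = -6.31e-20 J
Step 2: kB*T = 1.381e-23*1873.6 = 2.587e-20 J
Step 3: mu/(kB*T) = -2.439
Step 4: z = exp(-2.439) = 0.08726

0.08726


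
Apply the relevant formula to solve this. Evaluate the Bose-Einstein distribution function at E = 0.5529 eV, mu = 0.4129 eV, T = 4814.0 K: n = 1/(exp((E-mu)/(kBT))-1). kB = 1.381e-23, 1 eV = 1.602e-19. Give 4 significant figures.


Step 1: (E - mu) = 0.14 eV
Step 2: x = (E-mu)*eV/(kB*T) = 0.14*1.602e-19/(1.381e-23*4814.0) = 0.3374
Step 3: exp(x) = 1.401
Step 4: n = 1/(exp(x)-1) = 2.492

2.492


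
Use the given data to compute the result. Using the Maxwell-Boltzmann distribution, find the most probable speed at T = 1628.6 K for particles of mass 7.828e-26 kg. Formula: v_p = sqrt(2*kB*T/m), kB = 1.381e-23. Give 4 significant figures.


Step 1: Numerator = 2*kB*T = 2*1.381e-23*1628.6 = 4.498e-20
Step 2: Ratio = 4.498e-20 / 7.828e-26 = 5.746e+05
Step 3: v_p = sqrt(5.746e+05) = 758 m/s

758


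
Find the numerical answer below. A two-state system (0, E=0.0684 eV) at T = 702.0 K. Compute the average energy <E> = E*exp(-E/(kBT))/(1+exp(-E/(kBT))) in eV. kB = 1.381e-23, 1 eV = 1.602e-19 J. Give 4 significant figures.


Step 1: beta*E = 0.0684*1.602e-19/(1.381e-23*702.0) = 1.13
Step 2: exp(-beta*E) = 0.3229
Step 3: <E> = 0.0684*0.3229/(1+0.3229) = 0.0167 eV

0.0167


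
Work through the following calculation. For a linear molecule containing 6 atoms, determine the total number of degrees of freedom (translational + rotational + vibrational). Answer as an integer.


Step 1: Translational DOF = 3
Step 2: Rotational DOF (linear) = 2
Step 3: Vibrational DOF = 3*6 - 5 = 13
Step 4: Total = 3 + 2 + 13 = 18

18


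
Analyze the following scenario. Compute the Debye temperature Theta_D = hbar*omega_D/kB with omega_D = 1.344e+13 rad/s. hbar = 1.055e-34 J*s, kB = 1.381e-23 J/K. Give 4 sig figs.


Step 1: hbar*omega_D = 1.055e-34 * 1.344e+13 = 1.418e-21 J
Step 2: Theta_D = 1.418e-21 / 1.381e-23
Step 3: Theta_D = 102.7 K

102.7


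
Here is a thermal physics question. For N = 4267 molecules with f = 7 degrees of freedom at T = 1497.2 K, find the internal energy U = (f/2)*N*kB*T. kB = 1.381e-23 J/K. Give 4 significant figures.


Step 1: f/2 = 7/2 = 3.5
Step 2: N*kB*T = 4267*1.381e-23*1497.2 = 8.823e-17
Step 3: U = 3.5 * 8.823e-17 = 3.088e-16 J

3.088e-16


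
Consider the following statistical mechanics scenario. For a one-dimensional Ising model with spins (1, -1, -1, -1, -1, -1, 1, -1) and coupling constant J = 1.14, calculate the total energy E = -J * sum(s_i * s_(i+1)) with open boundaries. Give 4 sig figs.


Step 1: Nearest-neighbor products: -1, 1, 1, 1, 1, -1, -1
Step 2: Sum of products = 1
Step 3: E = -1.14 * 1 = -1.14

-1.14


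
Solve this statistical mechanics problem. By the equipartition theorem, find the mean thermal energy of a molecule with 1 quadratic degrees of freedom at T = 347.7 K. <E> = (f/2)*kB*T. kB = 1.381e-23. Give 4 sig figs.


Step 1: f/2 = 1/2 = 0.5
Step 2: kB*T = 1.381e-23 * 347.7 = 4.802e-21
Step 3: <E> = 0.5 * 4.802e-21 = 2.401e-21 J

2.401e-21


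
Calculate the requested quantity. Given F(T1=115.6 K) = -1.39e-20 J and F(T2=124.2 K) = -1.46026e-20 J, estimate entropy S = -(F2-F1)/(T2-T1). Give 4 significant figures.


Step 1: dF = F2 - F1 = -1.46026e-20 - (-1.39e-20) = -7.026e-22 J
Step 2: dT = T2 - T1 = 124.2 - 115.6 = 8.6 K
Step 3: S = -dF/dT = -(-7.026e-22)/8.6 = 8.17e-23 J/K

8.17e-23
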